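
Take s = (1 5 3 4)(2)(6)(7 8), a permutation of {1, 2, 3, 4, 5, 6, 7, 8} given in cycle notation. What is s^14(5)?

5 lies in the 4-cycle (1 5 3 4).
Powers repeat with period 4 on this cycle, and 14 mod 4 = 2, so s^14(5) = s^2(5).
Stepping 2 places around the cycle: 5 → 3 → 4.

4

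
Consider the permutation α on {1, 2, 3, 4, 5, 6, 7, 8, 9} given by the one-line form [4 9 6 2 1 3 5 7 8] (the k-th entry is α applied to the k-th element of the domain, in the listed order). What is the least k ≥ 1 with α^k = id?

The disjoint-cycle form of α has cycle lengths 7, 2.
Since disjoint cycles commute, ord(α) = lcm(7, 2) = 14.

14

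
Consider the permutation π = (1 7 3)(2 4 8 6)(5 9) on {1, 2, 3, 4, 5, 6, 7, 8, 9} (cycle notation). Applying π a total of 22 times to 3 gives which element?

3 lies in the 3-cycle (1 7 3).
Powers repeat with period 3 on this cycle, and 22 mod 3 = 1, so π^22(3) = π^1(3).
Advancing 1 step from 3: 3 → 1.

1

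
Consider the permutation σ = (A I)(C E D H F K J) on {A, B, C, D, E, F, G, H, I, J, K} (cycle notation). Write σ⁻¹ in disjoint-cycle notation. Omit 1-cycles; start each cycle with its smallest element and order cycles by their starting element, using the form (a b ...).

If σ sends a → b within a cycle, σ⁻¹ sends b → a; equivalently, reverse each cycle.
Reversing each cycle of σ and rotating so the smallest element leads gives (A I)(C J K F H D E).

(A I)(C J K F H D E)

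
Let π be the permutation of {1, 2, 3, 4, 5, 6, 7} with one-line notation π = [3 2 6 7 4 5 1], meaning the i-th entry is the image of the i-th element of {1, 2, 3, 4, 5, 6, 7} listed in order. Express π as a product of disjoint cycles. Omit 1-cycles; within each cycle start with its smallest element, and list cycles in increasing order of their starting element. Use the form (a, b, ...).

(1, 3, 6, 5, 4, 7)

Start at 1 and follow images: 1 → 3 → 6 → 5 → 4 → 7 → 1, giving the cycle (1, 3, 6, 5, 4, 7).
Continuing from each remaining unvisited element yields (1, 3, 6, 5, 4, 7).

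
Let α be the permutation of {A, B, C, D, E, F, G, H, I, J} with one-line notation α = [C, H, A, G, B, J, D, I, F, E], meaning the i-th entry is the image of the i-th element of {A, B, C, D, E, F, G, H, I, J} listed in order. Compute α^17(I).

H

Tracing I → F → … returns to I after 6 steps, so I lies in a 6-cycle (B, H, I, F, J, E).
Since the cycle has length 6, α^17 acts on it the same as α^5 (17 mod 6 = 5).
Advancing 5 steps from I: I → F → J → E → B → H.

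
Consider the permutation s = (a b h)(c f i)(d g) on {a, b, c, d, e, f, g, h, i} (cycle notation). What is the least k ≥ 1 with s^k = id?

The disjoint cycles have lengths 3, 3, 2, 1.
The order is lcm(3, 3, 2) = 6.

6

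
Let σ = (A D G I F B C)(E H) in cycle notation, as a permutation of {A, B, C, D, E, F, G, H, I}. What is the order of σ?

The cycle type of σ is (7, 2).
The order of σ is the least common multiple of its cycle lengths: lcm(7, 2) = 14.

14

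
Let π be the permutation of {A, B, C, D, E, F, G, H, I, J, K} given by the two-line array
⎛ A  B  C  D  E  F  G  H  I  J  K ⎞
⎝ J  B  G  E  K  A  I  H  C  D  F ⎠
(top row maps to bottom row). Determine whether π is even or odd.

odd

In disjoint-cycle form the cycle lengths are 6, 3, 1, 1.
A cycle is odd iff its length is even; π has 1 even-length cycle, so sgn(π) = (−1)^1 and π is odd.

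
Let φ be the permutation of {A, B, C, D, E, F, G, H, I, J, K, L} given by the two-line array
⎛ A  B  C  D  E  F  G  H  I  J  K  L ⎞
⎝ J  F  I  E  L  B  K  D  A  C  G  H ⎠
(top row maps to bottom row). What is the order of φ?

Writing φ as disjoint cycles, the cycle lengths are 4, 4, 2, 2.
The order of φ is the least common multiple of its cycle lengths: lcm(4, 4, 2, 2) = 4.

4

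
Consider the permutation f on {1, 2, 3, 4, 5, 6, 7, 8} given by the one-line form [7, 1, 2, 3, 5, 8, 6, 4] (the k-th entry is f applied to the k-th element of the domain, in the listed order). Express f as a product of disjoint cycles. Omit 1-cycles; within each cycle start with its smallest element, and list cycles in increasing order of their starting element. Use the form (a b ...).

From 1: 1 → 7 → 6 → 8 → 4 → 3 → 2 → 1, closing the cycle (1 7 6 8 4 3 2).
Continuing from each remaining unvisited element yields (1 7 6 8 4 3 2).

(1 7 6 8 4 3 2)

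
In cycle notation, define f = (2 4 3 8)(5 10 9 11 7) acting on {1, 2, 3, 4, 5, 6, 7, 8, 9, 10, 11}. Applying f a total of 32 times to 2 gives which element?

2

2 lies in the 4-cycle (2 4 3 8).
Since the cycle has length 4, f^32 acts on it the same as f^0 (32 mod 4 = 0).
So f^32(2) = 2.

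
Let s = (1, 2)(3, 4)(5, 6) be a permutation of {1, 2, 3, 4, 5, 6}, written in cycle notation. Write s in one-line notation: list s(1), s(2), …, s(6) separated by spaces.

Image by image: 1↦2, 2↦1, 3↦4, 4↦3, 5↦6, 6↦5.
So the one-line form is 2 1 4 3 6 5.

2 1 4 3 6 5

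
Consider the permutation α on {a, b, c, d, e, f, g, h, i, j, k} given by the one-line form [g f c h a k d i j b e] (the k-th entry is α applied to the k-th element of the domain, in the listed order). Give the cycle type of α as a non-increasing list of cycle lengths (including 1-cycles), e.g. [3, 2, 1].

[10, 1]

The disjoint cycles are (a g d h i j b f k e)(c), with lengths 10, 1 in non-increasing order.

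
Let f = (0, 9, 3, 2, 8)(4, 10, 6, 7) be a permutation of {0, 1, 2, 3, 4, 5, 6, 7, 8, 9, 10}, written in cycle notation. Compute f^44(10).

10 lies in the 4-cycle (4, 10, 6, 7).
On a 4-cycle, f^4 is the identity, so f^44 = f^0 there (44 ≡ 0 mod 4).
So f^44(10) = 10.

10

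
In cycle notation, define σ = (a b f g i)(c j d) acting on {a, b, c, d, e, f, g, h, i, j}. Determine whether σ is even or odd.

even

The cycle lengths are 5, 3, 1, 1.
A cycle is odd iff its length is even; σ has 0 even-length cycles, so sgn(σ) = (−1)^0 and σ is even.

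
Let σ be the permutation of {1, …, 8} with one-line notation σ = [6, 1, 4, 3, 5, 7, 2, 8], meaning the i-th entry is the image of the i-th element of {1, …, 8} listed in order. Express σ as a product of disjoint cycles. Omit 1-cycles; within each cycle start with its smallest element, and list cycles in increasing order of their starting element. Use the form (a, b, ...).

(1, 6, 7, 2)(3, 4)

Iterating σ from 1 gives 1 → 6 → 7 → 2 → 1; that is the 4-cycle (1, 6, 7, 2).
Continuing from each remaining unvisited element yields (1, 6, 7, 2)(3, 4).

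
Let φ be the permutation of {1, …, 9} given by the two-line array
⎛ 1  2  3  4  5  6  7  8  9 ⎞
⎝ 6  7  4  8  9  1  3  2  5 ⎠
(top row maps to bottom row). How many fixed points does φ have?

No element satisfies φ(x) = x, so there are 0 fixed points.

0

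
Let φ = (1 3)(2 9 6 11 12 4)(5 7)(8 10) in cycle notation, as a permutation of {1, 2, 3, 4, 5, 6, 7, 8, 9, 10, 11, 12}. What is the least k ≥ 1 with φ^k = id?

The cycle type of φ is (6, 2, 2, 2).
Since disjoint cycles commute, ord(φ) = lcm(6, 2, 2, 2) = 6.

6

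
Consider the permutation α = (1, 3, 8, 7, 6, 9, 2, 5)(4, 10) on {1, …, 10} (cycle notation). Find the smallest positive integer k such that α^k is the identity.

8

The disjoint cycles have lengths 8, 2.
The order is lcm(8, 2) = 8.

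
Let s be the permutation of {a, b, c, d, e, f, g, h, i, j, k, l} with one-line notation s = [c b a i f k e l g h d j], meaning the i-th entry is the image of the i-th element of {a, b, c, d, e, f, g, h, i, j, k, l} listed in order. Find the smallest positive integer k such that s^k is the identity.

6

Writing s as disjoint cycles, the cycle lengths are 6, 3, 2, 1.
The order of s is the least common multiple of its cycle lengths: lcm(6, 3, 2) = 6.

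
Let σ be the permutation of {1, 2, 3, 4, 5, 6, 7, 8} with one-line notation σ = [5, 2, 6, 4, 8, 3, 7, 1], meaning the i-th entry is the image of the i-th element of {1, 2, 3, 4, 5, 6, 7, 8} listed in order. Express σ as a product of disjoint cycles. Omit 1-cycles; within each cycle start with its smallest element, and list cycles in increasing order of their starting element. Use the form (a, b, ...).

(1, 5, 8)(3, 6)

Start at 1 and follow images: 1 → 5 → 8 → 1, giving the cycle (1, 5, 8).
Continuing from each remaining unvisited element yields (1, 5, 8)(3, 6).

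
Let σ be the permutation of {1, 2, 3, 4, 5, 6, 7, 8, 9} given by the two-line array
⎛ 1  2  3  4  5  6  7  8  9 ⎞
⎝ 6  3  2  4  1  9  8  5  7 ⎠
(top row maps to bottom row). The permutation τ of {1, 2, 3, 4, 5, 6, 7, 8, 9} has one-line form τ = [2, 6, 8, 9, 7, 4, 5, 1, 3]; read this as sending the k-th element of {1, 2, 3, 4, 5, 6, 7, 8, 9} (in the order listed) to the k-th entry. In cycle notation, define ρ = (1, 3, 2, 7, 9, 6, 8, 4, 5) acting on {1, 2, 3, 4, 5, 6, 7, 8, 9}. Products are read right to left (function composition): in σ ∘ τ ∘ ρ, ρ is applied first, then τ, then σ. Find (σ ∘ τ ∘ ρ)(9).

Chase 9: ρ(9) = 6; τ(6) = 4; σ(4) = 4. Hence (σ ∘ τ ∘ ρ)(9) = 4.

4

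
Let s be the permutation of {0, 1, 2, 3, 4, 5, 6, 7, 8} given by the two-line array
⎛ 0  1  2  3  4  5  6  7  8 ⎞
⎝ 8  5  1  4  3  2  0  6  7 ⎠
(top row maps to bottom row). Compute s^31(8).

0

Tracing 8 → 7 → … returns to 8 after 4 steps, so 8 lies in a 4-cycle (0, 8, 7, 6).
Since the cycle has length 4, s^31 acts on it the same as s^3 (31 mod 4 = 3).
Stepping 3 places around the cycle: 8 → 7 → 6 → 0.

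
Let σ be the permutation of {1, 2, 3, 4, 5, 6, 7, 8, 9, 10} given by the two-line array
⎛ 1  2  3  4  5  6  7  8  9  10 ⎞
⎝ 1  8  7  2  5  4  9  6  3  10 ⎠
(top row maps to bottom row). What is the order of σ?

12

Decomposing into disjoint cycles gives cycle lengths 4, 3, 1, 1, 1.
The order is lcm(4, 3) = 12.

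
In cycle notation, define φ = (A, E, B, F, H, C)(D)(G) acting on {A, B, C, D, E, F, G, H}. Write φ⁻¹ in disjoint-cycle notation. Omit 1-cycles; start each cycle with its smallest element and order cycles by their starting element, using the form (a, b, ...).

(A, C, H, F, B, E)

If φ sends a → b within a cycle, φ⁻¹ sends b → a; equivalently, reverse each cycle.
Reversing each cycle of φ and rotating so the smallest element leads gives (A, C, H, F, B, E).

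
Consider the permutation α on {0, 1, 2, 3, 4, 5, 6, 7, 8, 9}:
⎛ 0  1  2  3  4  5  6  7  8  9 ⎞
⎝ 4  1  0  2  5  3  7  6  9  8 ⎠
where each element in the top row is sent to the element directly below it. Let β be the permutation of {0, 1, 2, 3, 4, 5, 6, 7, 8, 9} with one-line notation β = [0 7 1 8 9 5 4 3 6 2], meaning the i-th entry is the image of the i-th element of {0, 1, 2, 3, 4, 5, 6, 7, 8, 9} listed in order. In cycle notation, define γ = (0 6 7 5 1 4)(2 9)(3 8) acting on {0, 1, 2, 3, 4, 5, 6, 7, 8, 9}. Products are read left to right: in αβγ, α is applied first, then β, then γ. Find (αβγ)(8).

9

Chase 8: α(8) = 9; β(9) = 2; γ(2) = 9. Hence (αβγ)(8) = 9.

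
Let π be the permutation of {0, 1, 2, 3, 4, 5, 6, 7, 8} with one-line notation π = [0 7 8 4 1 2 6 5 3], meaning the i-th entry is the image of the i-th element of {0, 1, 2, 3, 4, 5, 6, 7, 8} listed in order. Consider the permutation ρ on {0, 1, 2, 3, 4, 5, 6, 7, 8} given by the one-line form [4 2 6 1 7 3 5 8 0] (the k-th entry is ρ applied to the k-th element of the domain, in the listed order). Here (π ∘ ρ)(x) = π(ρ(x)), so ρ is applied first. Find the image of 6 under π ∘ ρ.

2

ρ(6) = 5, then π(5) = 2; composing gives (π ∘ ρ)(6) = 2.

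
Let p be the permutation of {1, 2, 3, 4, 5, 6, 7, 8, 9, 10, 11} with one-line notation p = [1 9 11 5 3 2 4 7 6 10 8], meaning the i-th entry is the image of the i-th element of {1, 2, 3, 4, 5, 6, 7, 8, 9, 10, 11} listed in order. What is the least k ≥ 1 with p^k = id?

Writing p as disjoint cycles, the cycle lengths are 6, 3, 1, 1.
The order is lcm(6, 3) = 6.

6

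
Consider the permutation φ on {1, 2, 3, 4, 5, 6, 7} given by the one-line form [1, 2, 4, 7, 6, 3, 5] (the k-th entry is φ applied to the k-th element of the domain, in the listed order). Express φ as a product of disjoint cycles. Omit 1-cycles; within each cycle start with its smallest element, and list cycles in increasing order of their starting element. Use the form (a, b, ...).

Iterating φ from 3 gives 3 → 4 → 7 → 5 → 6 → 3; that is the 5-cycle (3, 4, 7, 5, 6).
Repeating from the next unused element and collecting all non-trivial cycles gives (3, 4, 7, 5, 6).

(3, 4, 7, 5, 6)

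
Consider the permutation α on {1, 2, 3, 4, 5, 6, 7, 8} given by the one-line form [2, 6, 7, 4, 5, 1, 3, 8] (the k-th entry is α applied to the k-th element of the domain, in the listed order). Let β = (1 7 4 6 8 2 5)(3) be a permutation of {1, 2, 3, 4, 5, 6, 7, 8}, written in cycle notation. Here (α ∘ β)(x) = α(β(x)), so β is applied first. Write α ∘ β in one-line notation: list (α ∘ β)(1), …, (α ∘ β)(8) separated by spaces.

Chase each element through β then α: 1 → 7 → 3; 2 → 5 → 5; 3 → 3 → 7; 4 → 6 → 1; 5 → 1 → 2; 6 → 8 → 8; 7 → 4 → 4; 8 → 2 → 6.
So α ∘ β in one-line form is 3 5 7 1 2 8 4 6.

3 5 7 1 2 8 4 6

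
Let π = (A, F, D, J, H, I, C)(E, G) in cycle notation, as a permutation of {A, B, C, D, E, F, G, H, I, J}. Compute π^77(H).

H lies in the 7-cycle (A, F, D, J, H, I, C).
Powers repeat with period 7 on this cycle, and 77 mod 7 = 0, so π^77(H) = π^0(H).
So π^77(H) = H.

H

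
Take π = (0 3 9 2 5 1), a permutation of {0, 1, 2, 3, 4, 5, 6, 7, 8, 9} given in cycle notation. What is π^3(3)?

3 lies in the 6-cycle (0 3 9 2 5 1).
Advancing 3 steps from 3: 3 → 9 → 2 → 5.

5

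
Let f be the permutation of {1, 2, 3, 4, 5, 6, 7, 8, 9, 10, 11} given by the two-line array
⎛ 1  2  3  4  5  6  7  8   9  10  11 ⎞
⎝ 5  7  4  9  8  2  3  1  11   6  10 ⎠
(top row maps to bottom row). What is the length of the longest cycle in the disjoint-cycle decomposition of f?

8

Decomposing into disjoint cycles gives (1, 5, 8)(2, 7, 3, 4, 9, 11, 10, 6); the longest has length 8.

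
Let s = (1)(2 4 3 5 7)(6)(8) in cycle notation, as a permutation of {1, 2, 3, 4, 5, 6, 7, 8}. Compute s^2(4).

4 lies in the 5-cycle (2 4 3 5 7).
Advancing 2 steps from 4: 4 → 3 → 5.

5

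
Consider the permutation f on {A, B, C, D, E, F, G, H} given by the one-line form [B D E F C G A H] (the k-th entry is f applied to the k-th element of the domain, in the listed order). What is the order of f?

10

Decomposing into disjoint cycles gives cycle lengths 5, 2, 1.
The order is lcm(5, 2) = 10.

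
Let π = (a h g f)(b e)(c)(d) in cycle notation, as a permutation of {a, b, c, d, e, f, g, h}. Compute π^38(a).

a lies in the 4-cycle (a h g f).
Since the cycle has length 4, π^38 acts on it the same as π^2 (38 mod 4 = 2).
Stepping 2 places around the cycle: a → h → g.

g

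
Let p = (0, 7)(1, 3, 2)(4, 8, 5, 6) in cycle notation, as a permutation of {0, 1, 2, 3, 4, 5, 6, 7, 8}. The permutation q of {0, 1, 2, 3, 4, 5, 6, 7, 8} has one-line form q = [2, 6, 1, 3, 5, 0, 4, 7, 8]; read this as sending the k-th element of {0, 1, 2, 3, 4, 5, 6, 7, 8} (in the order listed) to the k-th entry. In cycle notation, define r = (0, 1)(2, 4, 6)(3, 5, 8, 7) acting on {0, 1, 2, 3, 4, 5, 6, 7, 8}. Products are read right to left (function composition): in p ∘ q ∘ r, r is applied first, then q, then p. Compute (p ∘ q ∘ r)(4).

Chase 4: r(4) = 6; q(6) = 4; p(4) = 8. Hence (p ∘ q ∘ r)(4) = 8.

8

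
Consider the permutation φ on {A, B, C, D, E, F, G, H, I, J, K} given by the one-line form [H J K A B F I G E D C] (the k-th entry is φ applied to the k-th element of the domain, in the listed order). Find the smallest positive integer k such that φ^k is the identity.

8

Decomposing into disjoint cycles gives cycle lengths 8, 2, 1.
The order is lcm(8, 2) = 8.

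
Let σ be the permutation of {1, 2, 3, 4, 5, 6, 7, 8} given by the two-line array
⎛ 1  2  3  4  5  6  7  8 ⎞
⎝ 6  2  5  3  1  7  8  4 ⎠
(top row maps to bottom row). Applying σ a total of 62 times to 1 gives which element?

Tracing 1 → 6 → … returns to 1 after 7 steps, so 1 lies in a 7-cycle (1 6 7 8 4 3 5).
Since the cycle has length 7, σ^62 acts on it the same as σ^6 (62 mod 7 = 6).
Advancing 6 steps from 1: 1 → 6 → 7 → 8 → 4 → 3 → 5.

5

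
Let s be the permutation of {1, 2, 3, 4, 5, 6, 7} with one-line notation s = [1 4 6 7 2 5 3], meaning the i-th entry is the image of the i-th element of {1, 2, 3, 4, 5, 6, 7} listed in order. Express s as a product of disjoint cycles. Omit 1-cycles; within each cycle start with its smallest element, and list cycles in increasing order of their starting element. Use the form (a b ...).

Iterating s from 2 gives 2 → 4 → 7 → 3 → 6 → 5 → 2; that is the 6-cycle (2 4 7 3 6 5).
Continuing from each remaining unvisited element yields (2 4 7 3 6 5).

(2 4 7 3 6 5)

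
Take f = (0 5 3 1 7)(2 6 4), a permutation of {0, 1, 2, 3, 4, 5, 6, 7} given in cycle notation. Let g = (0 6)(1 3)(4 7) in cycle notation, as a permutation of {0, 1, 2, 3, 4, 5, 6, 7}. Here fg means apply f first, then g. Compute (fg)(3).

f(3) = 1, then g(1) = 3; composing gives (fg)(3) = 3.

3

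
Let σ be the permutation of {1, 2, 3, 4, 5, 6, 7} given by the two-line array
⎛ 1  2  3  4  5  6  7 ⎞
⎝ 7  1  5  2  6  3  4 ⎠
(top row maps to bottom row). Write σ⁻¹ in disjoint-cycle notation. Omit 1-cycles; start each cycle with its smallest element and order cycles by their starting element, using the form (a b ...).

The cycle decomposition of σ is (1 7 4 2)(3 5 6).
The inverse reverses every cycle; in canonical form, σ⁻¹ = (1 2 4 7)(3 6 5).

(1 2 4 7)(3 6 5)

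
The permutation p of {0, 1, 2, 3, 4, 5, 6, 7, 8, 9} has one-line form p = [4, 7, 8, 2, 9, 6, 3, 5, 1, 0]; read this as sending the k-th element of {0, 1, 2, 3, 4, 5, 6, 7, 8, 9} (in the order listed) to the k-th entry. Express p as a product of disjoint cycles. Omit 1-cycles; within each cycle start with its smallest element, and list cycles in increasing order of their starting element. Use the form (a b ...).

(0 4 9)(1 7 5 6 3 2 8)

Start at 0 and follow images: 0 → 4 → 9 → 0, giving the cycle (0 4 9).
Continuing from each remaining unvisited element yields (0 4 9)(1 7 5 6 3 2 8).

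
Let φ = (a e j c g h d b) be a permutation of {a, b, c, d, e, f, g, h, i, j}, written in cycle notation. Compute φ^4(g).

g lies in the 8-cycle (a e j c g h d b).
Stepping 4 places around the cycle: g → h → d → b → a.

a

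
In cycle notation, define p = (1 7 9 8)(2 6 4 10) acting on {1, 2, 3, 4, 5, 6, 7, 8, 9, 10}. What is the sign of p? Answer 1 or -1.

The cycle lengths are 4, 4, 1, 1.
A cycle of length ℓ contributes ℓ−1 transpositions, so p is a product of 3 + 3 = 6 transpositions — even.

1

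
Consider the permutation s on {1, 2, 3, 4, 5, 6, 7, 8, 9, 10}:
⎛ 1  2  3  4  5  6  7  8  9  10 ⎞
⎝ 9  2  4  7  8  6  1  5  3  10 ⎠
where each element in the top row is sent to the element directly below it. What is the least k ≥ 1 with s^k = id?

The disjoint-cycle form of s has cycle lengths 5, 2, 1, 1, 1.
Since disjoint cycles commute, ord(s) = lcm(5, 2) = 10.

10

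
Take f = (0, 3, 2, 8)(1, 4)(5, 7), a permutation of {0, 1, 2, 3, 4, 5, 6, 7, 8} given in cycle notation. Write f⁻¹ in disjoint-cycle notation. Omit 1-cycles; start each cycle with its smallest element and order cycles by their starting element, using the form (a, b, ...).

If f sends a → b within a cycle, f⁻¹ sends b → a; equivalently, reverse each cycle.
After reversing and putting each cycle's least element first, f⁻¹ = (0, 8, 2, 3)(1, 4)(5, 7).

(0, 8, 2, 3)(1, 4)(5, 7)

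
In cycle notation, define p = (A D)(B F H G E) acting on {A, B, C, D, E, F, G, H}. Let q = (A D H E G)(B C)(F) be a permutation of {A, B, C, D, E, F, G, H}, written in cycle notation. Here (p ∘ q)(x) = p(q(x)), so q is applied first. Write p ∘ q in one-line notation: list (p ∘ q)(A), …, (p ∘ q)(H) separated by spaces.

A C F G E H D B

For each element, apply q then p: A → D → A; B → C → C; C → B → F; D → H → G; E → G → E; F → F → H; G → A → D; H → E → B.
So p ∘ q in one-line form is A C F G E H D B.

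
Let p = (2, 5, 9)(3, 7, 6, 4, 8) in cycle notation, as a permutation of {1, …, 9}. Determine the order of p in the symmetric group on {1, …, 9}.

15

The disjoint cycles have lengths 5, 3, 1.
The order of p is the least common multiple of its cycle lengths: lcm(5, 3) = 15.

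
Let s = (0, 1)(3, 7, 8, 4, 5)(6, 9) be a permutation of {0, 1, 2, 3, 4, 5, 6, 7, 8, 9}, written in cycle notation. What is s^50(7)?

7

7 lies in the 5-cycle (3, 7, 8, 4, 5).
Since the cycle has length 5, s^50 acts on it the same as s^0 (50 mod 5 = 0).
So s^50(7) = 7.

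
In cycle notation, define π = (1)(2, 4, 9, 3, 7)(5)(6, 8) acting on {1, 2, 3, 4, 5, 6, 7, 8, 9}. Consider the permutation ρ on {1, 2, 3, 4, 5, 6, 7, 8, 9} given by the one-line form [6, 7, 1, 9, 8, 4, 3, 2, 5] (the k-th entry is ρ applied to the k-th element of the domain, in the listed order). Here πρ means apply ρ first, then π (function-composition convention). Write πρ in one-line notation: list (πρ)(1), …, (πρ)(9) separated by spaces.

8 2 1 3 6 9 7 4 5

For each element, apply ρ then π: 1 → 6 → 8; 2 → 7 → 2; 3 → 1 → 1; 4 → 9 → 3; 5 → 8 → 6; 6 → 4 → 9; 7 → 3 → 7; 8 → 2 → 4; 9 → 5 → 5.
Collecting the images, πρ = [8 2 1 3 6 9 7 4 5].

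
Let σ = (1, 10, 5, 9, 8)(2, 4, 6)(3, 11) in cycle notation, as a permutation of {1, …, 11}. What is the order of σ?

30

The disjoint cycles have lengths 5, 3, 2, 1.
The order of σ is the least common multiple of its cycle lengths: lcm(5, 3, 2) = 30.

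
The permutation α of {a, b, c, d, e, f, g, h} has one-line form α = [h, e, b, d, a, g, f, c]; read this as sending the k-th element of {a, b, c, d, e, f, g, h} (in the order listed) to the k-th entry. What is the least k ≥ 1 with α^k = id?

The disjoint-cycle form of α has cycle lengths 5, 2, 1.
The order is lcm(5, 2) = 10.

10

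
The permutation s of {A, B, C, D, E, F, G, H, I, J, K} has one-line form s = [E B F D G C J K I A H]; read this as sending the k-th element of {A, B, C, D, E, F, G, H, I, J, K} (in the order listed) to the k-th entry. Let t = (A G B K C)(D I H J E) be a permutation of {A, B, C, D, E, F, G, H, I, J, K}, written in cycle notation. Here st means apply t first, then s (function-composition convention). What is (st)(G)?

B

First apply t: t(G) = B, then s(B) = B. Thus (st)(G) = B.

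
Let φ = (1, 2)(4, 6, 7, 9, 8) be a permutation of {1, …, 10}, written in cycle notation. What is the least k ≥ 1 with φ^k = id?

The disjoint cycles have lengths 5, 2, 1, 1, 1.
The order of φ is the least common multiple of its cycle lengths: lcm(5, 2) = 10.

10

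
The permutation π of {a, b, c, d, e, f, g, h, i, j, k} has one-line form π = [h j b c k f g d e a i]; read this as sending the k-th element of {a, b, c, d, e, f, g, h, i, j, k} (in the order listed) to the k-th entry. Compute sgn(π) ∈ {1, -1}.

In disjoint-cycle form the cycle lengths are 6, 3, 1, 1.
A cycle of length ℓ contributes ℓ−1 transpositions, so π is a product of 5 + 2 = 7 transpositions — odd.

-1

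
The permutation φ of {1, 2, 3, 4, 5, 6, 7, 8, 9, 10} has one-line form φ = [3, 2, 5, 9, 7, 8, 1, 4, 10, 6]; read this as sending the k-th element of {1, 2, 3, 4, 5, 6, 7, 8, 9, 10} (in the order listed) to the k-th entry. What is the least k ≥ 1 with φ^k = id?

20

The disjoint-cycle form of φ has cycle lengths 5, 4, 1.
Since disjoint cycles commute, ord(φ) = lcm(5, 4) = 20.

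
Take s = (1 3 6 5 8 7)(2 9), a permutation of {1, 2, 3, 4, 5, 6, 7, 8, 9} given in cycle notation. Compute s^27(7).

6

7 lies in the 6-cycle (1 3 6 5 8 7).
Since the cycle has length 6, s^27 acts on it the same as s^3 (27 mod 6 = 3).
Stepping 3 places around the cycle: 7 → 1 → 3 → 6.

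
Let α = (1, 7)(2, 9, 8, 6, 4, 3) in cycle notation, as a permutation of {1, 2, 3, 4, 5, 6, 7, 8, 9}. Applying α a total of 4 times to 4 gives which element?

8

4 lies in the 6-cycle (2, 9, 8, 6, 4, 3).
Advancing 4 steps from 4: 4 → 3 → 2 → 9 → 8.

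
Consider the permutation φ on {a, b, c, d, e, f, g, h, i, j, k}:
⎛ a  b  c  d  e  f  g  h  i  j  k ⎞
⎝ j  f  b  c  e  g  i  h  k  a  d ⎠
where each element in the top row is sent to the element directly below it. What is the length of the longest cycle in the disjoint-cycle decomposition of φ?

7

Decomposing into disjoint cycles gives (a, j)(b, f, g, i, k, d, c); the longest has length 7.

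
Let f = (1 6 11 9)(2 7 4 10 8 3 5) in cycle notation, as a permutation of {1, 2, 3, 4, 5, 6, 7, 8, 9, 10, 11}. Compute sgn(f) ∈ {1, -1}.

The cycle lengths are 7, 4.
A cycle is odd iff its length is even; f has 1 even-length cycle, so sgn(f) = (−1)^1 and f is odd.

-1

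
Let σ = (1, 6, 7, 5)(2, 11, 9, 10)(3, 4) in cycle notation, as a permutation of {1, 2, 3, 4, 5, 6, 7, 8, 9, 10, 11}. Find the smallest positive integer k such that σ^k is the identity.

4

The disjoint cycles have lengths 4, 4, 2, 1.
The order of σ is the least common multiple of its cycle lengths: lcm(4, 4, 2) = 4.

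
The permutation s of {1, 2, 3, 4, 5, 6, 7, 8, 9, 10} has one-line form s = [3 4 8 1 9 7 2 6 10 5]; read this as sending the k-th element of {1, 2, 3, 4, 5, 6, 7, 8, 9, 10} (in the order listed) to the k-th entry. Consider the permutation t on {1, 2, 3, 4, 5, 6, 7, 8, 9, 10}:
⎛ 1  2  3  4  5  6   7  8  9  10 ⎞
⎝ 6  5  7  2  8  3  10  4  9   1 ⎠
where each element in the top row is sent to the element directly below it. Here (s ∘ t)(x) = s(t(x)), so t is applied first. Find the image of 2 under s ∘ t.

9

t(2) = 5, then s(5) = 9; composing gives (s ∘ t)(2) = 9.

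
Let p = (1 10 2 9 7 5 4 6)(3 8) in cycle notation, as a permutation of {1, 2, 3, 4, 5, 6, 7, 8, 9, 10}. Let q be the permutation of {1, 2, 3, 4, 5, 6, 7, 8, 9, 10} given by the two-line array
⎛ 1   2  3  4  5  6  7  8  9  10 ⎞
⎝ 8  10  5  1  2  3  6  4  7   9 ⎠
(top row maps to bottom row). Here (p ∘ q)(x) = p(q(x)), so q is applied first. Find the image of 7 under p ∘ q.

(p ∘ q)(7) = p(q(7)). q(7) = 6, then p(6) = 1. So (p ∘ q)(7) = 1.

1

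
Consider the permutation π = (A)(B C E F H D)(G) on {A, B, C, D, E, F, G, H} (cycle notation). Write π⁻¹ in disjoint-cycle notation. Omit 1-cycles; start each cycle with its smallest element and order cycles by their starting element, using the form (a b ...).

Inverting a permutation written in cycle notation just reverses the order within every cycle.
After reversing and putting each cycle's least element first, π⁻¹ = (B D H F E C).

(B D H F E C)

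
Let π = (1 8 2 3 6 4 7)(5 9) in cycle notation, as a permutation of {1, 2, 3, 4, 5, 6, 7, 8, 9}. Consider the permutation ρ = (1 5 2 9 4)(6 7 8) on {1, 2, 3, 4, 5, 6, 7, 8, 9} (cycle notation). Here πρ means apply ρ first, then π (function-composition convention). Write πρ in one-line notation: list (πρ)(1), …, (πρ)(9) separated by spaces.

For each element, apply ρ then π: 1 → 5 → 9; 2 → 9 → 5; 3 → 3 → 6; 4 → 1 → 8; 5 → 2 → 3; 6 → 7 → 1; 7 → 8 → 2; 8 → 6 → 4; 9 → 4 → 7.
Collecting the images, πρ = [9 5 6 8 3 1 2 4 7].

9 5 6 8 3 1 2 4 7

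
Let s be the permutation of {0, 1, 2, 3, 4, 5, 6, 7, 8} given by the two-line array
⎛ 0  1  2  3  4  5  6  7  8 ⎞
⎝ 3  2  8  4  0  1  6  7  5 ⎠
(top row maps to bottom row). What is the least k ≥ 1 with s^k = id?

12

The disjoint-cycle form of s has cycle lengths 4, 3, 1, 1.
The order of s is the least common multiple of its cycle lengths: lcm(4, 3) = 12.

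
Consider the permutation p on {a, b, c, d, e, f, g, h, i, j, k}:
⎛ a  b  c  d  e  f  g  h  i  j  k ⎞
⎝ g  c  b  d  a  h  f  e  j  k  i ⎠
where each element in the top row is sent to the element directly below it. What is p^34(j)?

Tracing j → k → … returns to j after 3 steps, so j lies in a 3-cycle (i j k).
On a 3-cycle, p^3 is the identity, so p^34 = p^1 there (34 ≡ 1 mod 3).
Advancing 1 step from j: j → k.

k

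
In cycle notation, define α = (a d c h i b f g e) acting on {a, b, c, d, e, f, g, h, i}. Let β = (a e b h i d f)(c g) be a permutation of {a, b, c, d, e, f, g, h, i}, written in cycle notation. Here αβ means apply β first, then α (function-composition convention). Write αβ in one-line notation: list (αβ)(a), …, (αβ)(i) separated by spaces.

(αβ)(x) = α(β(x)). Computing each image: α(β(a)) = α(e) = a, α(β(b)) = α(h) = i, α(β(c)) = α(g) = e, α(β(d)) = α(f) = g, α(β(e)) = α(b) = f, α(β(f)) = α(a) = d, α(β(g)) = α(c) = h, α(β(h)) = α(i) = b, α(β(i)) = α(d) = c.
Hence αβ = [a i e g f d h b c].

a i e g f d h b c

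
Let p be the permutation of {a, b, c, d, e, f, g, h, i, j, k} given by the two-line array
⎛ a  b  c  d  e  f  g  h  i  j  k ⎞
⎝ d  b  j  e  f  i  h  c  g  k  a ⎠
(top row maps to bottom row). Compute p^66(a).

h

Tracing a → d → … returns to a after 10 steps, so a lies in a 10-cycle (a d e f i g h c j k).
Since the cycle has length 10, p^66 acts on it the same as p^6 (66 mod 10 = 6).
Advancing 6 steps from a: a → d → e → f → i → g → h.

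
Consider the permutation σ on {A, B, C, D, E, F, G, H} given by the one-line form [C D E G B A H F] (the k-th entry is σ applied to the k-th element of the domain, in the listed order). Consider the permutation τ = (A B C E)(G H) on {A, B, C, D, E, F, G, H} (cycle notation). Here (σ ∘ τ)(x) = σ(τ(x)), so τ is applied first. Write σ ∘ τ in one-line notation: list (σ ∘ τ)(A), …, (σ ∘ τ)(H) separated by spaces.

For each element, apply τ then σ: A → B → D; B → C → E; C → E → B; D → D → G; E → A → C; F → F → A; G → H → F; H → G → H.
Collecting the images, σ ∘ τ = [D E B G C A F H].

D E B G C A F H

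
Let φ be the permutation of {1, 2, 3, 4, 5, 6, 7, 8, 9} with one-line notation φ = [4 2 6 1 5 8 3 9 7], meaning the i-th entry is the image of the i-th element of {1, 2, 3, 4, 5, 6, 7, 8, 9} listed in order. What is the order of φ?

Decomposing into disjoint cycles gives cycle lengths 5, 2, 1, 1.
The order is lcm(5, 2) = 10.

10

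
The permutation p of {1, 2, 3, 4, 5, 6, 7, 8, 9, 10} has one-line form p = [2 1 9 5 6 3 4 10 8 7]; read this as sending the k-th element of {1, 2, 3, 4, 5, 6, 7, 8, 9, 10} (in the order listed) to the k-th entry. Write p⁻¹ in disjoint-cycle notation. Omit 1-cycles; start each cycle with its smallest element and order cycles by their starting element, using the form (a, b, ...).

The cycle decomposition of p is (1, 2)(3, 9, 8, 10, 7, 4, 5, 6).
Reversing each cycle (and rotating so the smallest element leads) gives p⁻¹ = (1, 2)(3, 6, 5, 4, 7, 10, 8, 9).

(1, 2)(3, 6, 5, 4, 7, 10, 8, 9)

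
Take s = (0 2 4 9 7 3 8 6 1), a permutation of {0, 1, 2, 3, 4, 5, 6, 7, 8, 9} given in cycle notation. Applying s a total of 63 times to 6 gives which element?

6

6 lies in the 9-cycle (0 2 4 9 7 3 8 6 1).
On a 9-cycle, s^9 is the identity, so s^63 = s^0 there (63 ≡ 0 mod 9).
So s^63(6) = 6.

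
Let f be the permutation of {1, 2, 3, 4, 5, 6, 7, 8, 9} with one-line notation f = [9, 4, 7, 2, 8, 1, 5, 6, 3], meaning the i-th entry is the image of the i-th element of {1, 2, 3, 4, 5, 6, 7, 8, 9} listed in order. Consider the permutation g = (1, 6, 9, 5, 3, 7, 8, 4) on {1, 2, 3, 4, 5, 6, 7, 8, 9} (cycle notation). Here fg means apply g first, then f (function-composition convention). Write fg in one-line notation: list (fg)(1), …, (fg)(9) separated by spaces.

Chase each element through g then f: 1 → 6 → 1; 2 → 2 → 4; 3 → 7 → 5; 4 → 1 → 9; 5 → 3 → 7; 6 → 9 → 3; 7 → 8 → 6; 8 → 4 → 2; 9 → 5 → 8.
Collecting the images, fg = [1 4 5 9 7 3 6 2 8].

1 4 5 9 7 3 6 2 8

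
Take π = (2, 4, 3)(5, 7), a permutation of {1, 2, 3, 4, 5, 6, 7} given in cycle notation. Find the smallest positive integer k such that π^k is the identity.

6

The disjoint cycles have lengths 3, 2, 1, 1.
The order is lcm(3, 2) = 6.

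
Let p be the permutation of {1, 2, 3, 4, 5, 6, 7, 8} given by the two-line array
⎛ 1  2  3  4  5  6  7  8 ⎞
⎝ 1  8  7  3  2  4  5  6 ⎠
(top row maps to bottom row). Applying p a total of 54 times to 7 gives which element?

4

Tracing 7 → 5 → … returns to 7 after 7 steps, so 7 lies in a 7-cycle (2, 8, 6, 4, 3, 7, 5).
Powers repeat with period 7 on this cycle, and 54 mod 7 = 5, so p^54(7) = p^5(7).
Advancing 5 steps from 7: 7 → 5 → 2 → 8 → 6 → 4.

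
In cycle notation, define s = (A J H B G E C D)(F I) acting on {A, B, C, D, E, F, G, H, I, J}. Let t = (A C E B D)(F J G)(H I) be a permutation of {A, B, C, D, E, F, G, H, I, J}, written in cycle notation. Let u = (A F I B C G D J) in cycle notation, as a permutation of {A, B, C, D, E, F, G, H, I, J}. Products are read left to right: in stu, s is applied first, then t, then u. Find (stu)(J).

(stu)(J) = u(t(s(J))). s(J) = H, then t(H) = I, then u(I) = B, so the result is B.

B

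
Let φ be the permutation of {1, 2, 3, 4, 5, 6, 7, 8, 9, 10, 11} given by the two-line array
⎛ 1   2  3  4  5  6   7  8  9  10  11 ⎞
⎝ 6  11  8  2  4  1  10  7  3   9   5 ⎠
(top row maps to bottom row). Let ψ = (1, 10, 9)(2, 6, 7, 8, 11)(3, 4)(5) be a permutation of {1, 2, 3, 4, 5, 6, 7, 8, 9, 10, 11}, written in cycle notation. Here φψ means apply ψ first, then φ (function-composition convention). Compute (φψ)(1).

ψ(1) = 10, then φ(10) = 9; composing gives (φψ)(1) = 9.

9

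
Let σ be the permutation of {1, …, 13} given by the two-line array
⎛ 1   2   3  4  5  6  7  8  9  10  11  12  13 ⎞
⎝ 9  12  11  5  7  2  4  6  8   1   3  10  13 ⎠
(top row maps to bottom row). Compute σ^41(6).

8

Tracing 6 → 2 → … returns to 6 after 7 steps, so 6 lies in a 7-cycle (1, 9, 8, 6, 2, 12, 10).
On a 7-cycle, σ^7 is the identity, so σ^41 = σ^6 there (41 ≡ 6 mod 7).
Advancing 6 steps from 6: 6 → 2 → 12 → 10 → 1 → 9 → 8.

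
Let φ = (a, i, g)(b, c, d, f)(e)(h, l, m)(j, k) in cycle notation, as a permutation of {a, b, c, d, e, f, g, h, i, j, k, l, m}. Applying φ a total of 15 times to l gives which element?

l lies in the 3-cycle (h, l, m).
On a 3-cycle, φ^3 is the identity, so φ^15 = φ^0 there (15 ≡ 0 mod 3).
So φ^15(l) = l.

l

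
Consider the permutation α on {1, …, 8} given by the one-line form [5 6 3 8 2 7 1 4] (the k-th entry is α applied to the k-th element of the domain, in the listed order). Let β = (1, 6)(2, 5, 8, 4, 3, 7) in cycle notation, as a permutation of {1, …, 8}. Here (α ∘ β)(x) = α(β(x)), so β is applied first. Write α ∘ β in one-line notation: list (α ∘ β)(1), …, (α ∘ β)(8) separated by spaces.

7 2 1 3 4 5 6 8

Chase each element through β then α: 1 → 6 → 7; 2 → 5 → 2; 3 → 7 → 1; 4 → 3 → 3; 5 → 8 → 4; 6 → 1 → 5; 7 → 2 → 6; 8 → 4 → 8.
Collecting the images, α ∘ β = [7 2 1 3 4 5 6 8].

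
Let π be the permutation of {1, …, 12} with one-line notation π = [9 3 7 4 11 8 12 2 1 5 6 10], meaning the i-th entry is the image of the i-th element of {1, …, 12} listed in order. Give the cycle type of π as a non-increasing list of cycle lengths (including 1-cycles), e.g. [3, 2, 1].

The disjoint cycles are (1, 9)(2, 3, 7, 12, 10, 5, 11, 6, 8)(4), with lengths 9, 2, 1 in non-increasing order.

[9, 2, 1]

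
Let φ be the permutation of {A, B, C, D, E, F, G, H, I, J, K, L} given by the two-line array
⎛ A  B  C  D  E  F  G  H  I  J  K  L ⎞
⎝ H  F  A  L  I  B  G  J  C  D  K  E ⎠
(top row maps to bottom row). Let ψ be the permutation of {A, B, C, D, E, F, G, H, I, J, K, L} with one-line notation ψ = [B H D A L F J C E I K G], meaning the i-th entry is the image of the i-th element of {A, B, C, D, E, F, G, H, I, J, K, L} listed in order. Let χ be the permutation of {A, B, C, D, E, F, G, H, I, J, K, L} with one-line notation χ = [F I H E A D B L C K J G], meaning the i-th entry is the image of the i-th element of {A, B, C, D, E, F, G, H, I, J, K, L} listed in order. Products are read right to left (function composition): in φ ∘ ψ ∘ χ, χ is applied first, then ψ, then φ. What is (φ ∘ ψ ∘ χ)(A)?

(φ ∘ ψ ∘ χ)(A) = φ(ψ(χ(A))). χ(A) = F, then ψ(F) = F, then φ(F) = B, so the result is B.

B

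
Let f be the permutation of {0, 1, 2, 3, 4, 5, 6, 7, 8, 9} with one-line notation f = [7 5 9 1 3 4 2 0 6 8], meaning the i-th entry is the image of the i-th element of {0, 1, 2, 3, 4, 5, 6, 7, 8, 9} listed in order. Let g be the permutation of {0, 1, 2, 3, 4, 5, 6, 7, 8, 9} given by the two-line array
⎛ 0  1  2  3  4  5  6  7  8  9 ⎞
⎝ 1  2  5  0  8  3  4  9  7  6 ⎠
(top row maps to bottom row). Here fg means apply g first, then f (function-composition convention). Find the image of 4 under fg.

(fg)(4) = f(g(4)). g(4) = 8, then f(8) = 6. So (fg)(4) = 6.

6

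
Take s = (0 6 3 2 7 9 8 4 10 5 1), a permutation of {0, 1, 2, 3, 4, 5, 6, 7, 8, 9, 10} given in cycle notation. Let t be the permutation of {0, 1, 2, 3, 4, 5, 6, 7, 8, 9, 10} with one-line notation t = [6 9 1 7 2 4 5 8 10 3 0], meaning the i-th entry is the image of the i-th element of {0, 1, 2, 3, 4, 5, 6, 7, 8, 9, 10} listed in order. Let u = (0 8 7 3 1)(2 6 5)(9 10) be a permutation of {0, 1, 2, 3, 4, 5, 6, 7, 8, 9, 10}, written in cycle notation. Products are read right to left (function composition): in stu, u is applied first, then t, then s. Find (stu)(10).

(stu)(10) = s(t(u(10))). u(10) = 9, then t(9) = 3, then s(3) = 2, so the result is 2.

2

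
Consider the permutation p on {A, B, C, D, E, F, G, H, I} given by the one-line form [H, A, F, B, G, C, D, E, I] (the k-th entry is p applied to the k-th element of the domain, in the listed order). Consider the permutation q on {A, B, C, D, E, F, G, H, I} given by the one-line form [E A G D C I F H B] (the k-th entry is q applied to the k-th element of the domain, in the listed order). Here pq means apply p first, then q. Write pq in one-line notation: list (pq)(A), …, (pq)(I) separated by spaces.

Chase each element through p then q: A → H → H; B → A → E; C → F → I; D → B → A; E → G → F; F → C → G; G → D → D; H → E → C; I → I → B.
Collecting the images, pq = [H E I A F G D C B].

H E I A F G D C B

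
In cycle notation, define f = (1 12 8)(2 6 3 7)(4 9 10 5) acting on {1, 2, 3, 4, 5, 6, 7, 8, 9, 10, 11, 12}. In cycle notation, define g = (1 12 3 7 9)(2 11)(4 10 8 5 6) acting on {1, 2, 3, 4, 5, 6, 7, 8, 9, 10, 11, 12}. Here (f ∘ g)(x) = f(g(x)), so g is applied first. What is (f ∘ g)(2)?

11

g(2) = 11, then f(11) = 11; composing gives (f ∘ g)(2) = 11.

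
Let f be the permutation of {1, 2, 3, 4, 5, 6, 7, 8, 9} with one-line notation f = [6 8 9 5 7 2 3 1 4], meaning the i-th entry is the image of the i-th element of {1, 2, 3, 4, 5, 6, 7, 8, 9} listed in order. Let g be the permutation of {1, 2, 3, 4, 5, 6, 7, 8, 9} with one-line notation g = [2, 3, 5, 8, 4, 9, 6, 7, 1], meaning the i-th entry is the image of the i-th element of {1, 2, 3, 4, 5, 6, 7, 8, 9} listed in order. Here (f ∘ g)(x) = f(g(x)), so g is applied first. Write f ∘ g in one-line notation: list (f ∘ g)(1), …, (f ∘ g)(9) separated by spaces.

For each element, apply g then f: 1 → 2 → 8; 2 → 3 → 9; 3 → 5 → 7; 4 → 8 → 1; 5 → 4 → 5; 6 → 9 → 4; 7 → 6 → 2; 8 → 7 → 3; 9 → 1 → 6.
Collecting the images, f ∘ g = [8 9 7 1 5 4 2 3 6].

8 9 7 1 5 4 2 3 6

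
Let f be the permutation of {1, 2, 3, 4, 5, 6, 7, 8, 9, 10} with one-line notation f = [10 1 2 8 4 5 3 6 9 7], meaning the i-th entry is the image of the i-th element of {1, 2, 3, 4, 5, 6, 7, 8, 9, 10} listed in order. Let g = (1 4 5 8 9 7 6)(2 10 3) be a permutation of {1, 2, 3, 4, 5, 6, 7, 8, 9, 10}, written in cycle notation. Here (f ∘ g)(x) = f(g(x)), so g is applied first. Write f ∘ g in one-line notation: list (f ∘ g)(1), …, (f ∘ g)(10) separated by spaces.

8 7 1 4 6 10 5 9 3 2

(f ∘ g)(x) = f(g(x)). Computing each image: f(g(1)) = f(4) = 8, f(g(2)) = f(10) = 7, f(g(3)) = f(2) = 1, f(g(4)) = f(5) = 4, f(g(5)) = f(8) = 6, f(g(6)) = f(1) = 10, f(g(7)) = f(6) = 5, f(g(8)) = f(9) = 9, f(g(9)) = f(7) = 3, f(g(10)) = f(3) = 2.
Hence f ∘ g = [8 7 1 4 6 10 5 9 3 2].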